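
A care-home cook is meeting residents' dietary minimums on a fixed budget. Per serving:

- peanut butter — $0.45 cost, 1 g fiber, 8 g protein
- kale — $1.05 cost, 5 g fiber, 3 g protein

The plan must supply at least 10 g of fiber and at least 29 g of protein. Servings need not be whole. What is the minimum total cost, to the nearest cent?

Minimising a linear cost over {fiber ≥ 10, protein ≥ 29, servings ≥ 0} — the optimum is at a vertex, using one or two foods.
peanut butter only: max(10/1, 29/8) = 10 servings → $4.50.
kale only: max(10/5, 29/3) = 9.667 servings → $10.15.
peanut butter + kale with both tight: 3.108 servings and 1.378 servings → $2.85.
The minimum over all feasible corners is $2.85.

$2.85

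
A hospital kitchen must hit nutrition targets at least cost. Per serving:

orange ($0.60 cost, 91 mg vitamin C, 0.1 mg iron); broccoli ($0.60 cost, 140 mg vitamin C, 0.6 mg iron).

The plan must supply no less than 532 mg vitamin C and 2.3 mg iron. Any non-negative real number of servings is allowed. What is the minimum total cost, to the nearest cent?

With two linear requirements the optimum uses one or two foods; enumerate the corners.
orange only: max(532/91, 2.3/0.1) = 23 servings → $13.80.
broccoli only: max(532/140, 2.3/0.6) = 3.833 servings → $2.30.
orange + broccoli: the both-tight solution has a negative serving — not a feasible corner.
Cheapest feasible corner: $2.30.

$2.30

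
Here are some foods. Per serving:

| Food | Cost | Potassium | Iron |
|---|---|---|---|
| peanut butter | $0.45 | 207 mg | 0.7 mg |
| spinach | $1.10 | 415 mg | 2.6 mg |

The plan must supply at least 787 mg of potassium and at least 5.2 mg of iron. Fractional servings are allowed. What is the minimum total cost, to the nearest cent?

$2.20

Check every corner: each single food scaled to meet both minima, and each pair solved so both constraints bind.
peanut butter only: max(787/207, 5.2/0.7) = 7.429 servings → $3.34.
spinach only: max(787/415, 5.2/2.6) = 2 servings → $2.20.
peanut butter + spinach: intersection lies outside the first quadrant.
So the least-cost plan costs $2.20.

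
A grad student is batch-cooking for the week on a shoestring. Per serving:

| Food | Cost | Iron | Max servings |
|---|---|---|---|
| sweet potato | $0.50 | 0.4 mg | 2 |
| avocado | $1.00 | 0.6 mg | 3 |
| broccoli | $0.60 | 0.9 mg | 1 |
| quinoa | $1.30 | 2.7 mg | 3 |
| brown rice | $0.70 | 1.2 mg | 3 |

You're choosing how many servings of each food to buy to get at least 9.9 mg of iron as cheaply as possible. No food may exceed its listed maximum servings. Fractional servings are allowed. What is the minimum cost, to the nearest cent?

Cost per mg of iron: quinoa $0.4815, brown rice $0.5833, broccoli $0.6667, sweet potato $1.2500, avocado $1.6667.
Take 3 servings of quinoa: +8.1 mg iron for $3.90 (total $3.90, still need 1.8 mg).
Take 1.5 servings of brown rice: +1.8 mg iron for $1.05 (total $4.95, still need 0.0 mg).
Greedy by cheapest-per-mg is optimal for a single linear constraint, so the minimum cost is $4.95.

$4.95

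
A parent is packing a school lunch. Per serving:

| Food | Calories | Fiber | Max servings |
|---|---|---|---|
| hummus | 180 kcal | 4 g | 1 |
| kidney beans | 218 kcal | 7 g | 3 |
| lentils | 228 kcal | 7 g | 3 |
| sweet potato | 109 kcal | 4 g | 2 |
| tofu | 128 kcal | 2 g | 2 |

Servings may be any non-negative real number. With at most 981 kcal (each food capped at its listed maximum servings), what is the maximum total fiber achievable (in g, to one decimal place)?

Fiber per kcal: sweet potato 0.0367, kidney beans 0.03211, lentils 0.0307, hummus 0.02222, tofu 0.01562.
Take 2 servings of sweet potato: uses 218 kcal, +8.0 g fiber (running total 8.0 g).
Take 3 servings of kidney beans: uses 654 kcal, +21.0 g fiber (running total 29.0 g).
Take 0.4781 servings of lentils: uses 109 kcal, +3.3 g fiber (running total 32.3 g).
Filling greedily by fiber-per-kcal is optimal for one linear limit, giving 32.3 g.

32.3 g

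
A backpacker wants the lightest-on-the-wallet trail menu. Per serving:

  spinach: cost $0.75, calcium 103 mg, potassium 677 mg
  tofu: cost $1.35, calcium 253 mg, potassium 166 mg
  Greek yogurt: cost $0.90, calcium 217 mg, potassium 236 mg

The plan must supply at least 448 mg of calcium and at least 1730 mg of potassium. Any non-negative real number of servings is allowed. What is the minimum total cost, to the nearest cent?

Compare the cost at each extreme point of the feasible region.
spinach only: max(448/103, 1730/677) = 4.35 servings → $3.26.
tofu only: max(448/253, 1730/166) = 10.42 servings → $14.07.
Greek yogurt only: max(448/217, 1730/236) = 7.331 servings → $6.60.
spinach + tofu with both tight: 2.356 servings and 0.8114 servings → $2.86.
spinach + Greek yogurt with both tight: 2.2 servings and 1.02 servings → $2.57.
tofu + Greek yogurt: the both-tight solution has a negative serving — not a feasible corner.
Cheapest feasible corner: $2.57.

$2.57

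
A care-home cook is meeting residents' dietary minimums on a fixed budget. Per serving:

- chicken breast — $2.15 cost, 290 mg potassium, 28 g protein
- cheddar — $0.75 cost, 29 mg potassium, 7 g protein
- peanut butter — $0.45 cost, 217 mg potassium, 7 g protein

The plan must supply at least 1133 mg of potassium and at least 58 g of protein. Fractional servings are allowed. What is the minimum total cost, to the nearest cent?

$3.73

At the optimum either one food covers both requirements or two foods hit both targets exactly; no other combination can be cheaper.
chicken breast only: max(1133/290, 58/28) = 3.907 servings → $8.40.
cheddar only: max(1133/29, 58/7) = 39.07 servings → $29.30.
peanut butter only: max(1133/217, 58/7) = 8.286 servings → $3.73.
chicken breast + cheddar: the both-tight solution has a negative serving — not a feasible corner.
chicken breast + peanut butter with both tight: 1.151 servings and 3.684 servings → $4.13.
cheddar + peanut butter with both tight: 3.537 servings and 4.748 servings → $4.79.
So the least-cost plan costs $3.73.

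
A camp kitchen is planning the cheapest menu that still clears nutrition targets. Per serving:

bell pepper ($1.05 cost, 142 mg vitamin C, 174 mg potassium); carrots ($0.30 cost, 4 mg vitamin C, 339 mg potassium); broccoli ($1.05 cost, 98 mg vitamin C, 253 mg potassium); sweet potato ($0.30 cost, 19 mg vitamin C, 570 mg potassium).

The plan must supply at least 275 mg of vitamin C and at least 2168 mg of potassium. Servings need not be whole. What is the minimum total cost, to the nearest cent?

Compare the cost at each extreme point of the feasible region.
bell pepper only: max(275/142, 2168/174) = 12.46 servings → $13.08.
carrots only: max(275/4, 2168/339) = 68.75 servings → $20.62.
broccoli only: max(275/98, 2168/253) = 8.569 servings → $9.00.
sweet potato only: max(275/19, 2168/570) = 14.47 servings → $4.34.
bell pepper + carrots with both tight: 1.782 servings and 5.481 servings → $3.52.
bell pepper + broccoli: the both-tight solution has a negative serving — not a feasible corner.
bell pepper + sweet potato with both tight: 1.488 servings and 3.349 servings → $2.57.
carrots + broccoli with both tight: 4.436 servings and 2.625 servings → $4.09.
carrots + sweet potato: the both-tight solution has a negative serving — not a feasible corner.
broccoli + sweet potato with both tight: 2.263 servings and 2.799 servings → $3.22.
So the least-cost plan costs $2.57.

$2.57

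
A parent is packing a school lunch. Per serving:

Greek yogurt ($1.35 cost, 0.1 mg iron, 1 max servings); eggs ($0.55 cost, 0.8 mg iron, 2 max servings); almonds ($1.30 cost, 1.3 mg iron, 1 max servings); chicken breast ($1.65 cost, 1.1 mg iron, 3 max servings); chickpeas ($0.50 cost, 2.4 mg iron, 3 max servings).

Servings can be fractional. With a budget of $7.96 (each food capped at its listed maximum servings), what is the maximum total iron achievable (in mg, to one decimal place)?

12.8 mg

Iron per dollar: chickpeas 4.8, eggs 1.455, almonds 1, chicken breast 0.6667, Greek yogurt 0.07407.
Take 3 servings of chickpeas: spends $1.50, +7.2 mg iron (running total 7.2 mg).
Take 2 servings of eggs: spends $1.10, +1.6 mg iron (running total 8.8 mg).
Take 1 serving of almonds: spends $1.30, +1.3 mg iron (running total 10.1 mg).
Take 2.461 servings of chicken breast: spends $4.06, +2.7 mg iron (running total 12.8 mg).
Greedy by best ratio exhausts the cost allowance optimally: 12.8 mg.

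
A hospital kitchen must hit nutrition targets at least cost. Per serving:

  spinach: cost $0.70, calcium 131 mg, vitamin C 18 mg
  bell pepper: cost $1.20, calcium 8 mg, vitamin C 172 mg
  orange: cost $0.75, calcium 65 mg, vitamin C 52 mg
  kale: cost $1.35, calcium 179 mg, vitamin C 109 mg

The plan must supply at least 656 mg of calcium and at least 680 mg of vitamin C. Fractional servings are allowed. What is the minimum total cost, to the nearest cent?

This is a tiny linear program; its minimum lies at a vertex of the feasible set. List the vertices and price them.
spinach only: max(656/131, 680/18) = 37.78 servings → $26.44.
bell pepper only: max(656/8, 680/172) = 82 servings → $98.40.
orange only: max(656/65, 680/52) = 13.08 servings → $9.81.
kale only: max(656/179, 680/109) = 6.239 servings → $8.42.
spinach + bell pepper with both tight: 4.797 servings and 3.451 servings → $7.50.
spinach + orange with both targets exact would need a negative amount; discard.
spinach + kale: intersection lies outside the first quadrant.
bell pepper + orange with both tight: 0.9372 servings and 9.977 servings → $8.61.
bell pepper + kale with both tight: 1.679 servings and 3.59 servings → $6.86.
orange + kale: the both-tight solution has a negative serving — not a feasible corner.
The minimum over all feasible corners is $6.86.

$6.86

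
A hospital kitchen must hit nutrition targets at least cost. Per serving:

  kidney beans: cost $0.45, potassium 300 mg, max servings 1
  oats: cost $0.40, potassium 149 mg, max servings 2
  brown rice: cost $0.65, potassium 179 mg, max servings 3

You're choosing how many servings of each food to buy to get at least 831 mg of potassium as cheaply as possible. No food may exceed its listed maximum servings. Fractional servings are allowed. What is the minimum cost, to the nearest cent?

$2.10

Cost per mg of potassium: kidney beans $0.0015, oats $0.0027, brown rice $0.0036.
Take 1 serving of kidney beans: +300.0 mg potassium for $0.45 (total $0.45, still need 531.0 mg).
Take 2 servings of oats: +298.0 mg potassium for $0.80 (total $1.25, still need 233.0 mg).
Take 1.302 servings of brown rice: +233.0 mg potassium for $0.85 (total $2.10, still need 0.0 mg).
Filling from the cheapest source first is optimal under one linear minimum: $2.10.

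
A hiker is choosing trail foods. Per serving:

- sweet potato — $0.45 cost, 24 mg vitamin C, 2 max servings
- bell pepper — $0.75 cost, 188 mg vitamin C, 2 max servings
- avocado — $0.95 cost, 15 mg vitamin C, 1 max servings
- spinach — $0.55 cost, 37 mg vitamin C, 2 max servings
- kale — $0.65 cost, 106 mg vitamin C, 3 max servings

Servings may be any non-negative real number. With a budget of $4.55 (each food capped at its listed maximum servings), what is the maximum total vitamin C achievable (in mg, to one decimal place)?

768.0 mg

Vitamin C per dollar: bell pepper 250.7, kale 163.1, spinach 67.27, sweet potato 53.33, avocado 15.79.
Take 2 servings of bell pepper: spends $1.50, +376.0 mg vitamin C (running total 376.0 mg).
Take 3 servings of kale: spends $1.95, +318.0 mg vitamin C (running total 694.0 mg).
Take 2 servings of spinach: spends $1.10, +74.0 mg vitamin C (running total 768.0 mg).
Filling greedily by vitamin C-per-dollar is optimal for one linear limit, giving 768.0 mg.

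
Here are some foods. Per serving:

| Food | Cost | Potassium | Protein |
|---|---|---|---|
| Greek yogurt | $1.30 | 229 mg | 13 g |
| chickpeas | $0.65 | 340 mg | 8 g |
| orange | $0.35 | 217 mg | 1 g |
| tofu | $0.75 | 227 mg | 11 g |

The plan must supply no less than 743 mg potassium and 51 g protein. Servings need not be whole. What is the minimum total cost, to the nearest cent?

With two linear requirements the optimum uses one or two foods; enumerate the corners.
Greek yogurt only: max(743/229, 51/13) = 3.923 servings → $5.10.
chickpeas only: max(743/340, 51/8) = 6.375 servings → $4.14.
orange only: max(743/217, 51/1) = 51 servings → $17.85.
tofu only: max(743/227, 51/11) = 4.636 servings → $3.48.
Greek yogurt + chickpeas with both targets exact would need a negative amount; discard.
Greek yogurt + orange with both targets exact would need a negative amount; discard.
Greek yogurt + tofu: intersection lies outside the first quadrant.
chickpeas + orange: intersection lies outside the first quadrant.
chickpeas + tofu: the both-tight solution has a negative serving — not a feasible corner.
orange + tofu: intersection lies outside the first quadrant.
The minimum over all feasible corners is $3.48.

$3.48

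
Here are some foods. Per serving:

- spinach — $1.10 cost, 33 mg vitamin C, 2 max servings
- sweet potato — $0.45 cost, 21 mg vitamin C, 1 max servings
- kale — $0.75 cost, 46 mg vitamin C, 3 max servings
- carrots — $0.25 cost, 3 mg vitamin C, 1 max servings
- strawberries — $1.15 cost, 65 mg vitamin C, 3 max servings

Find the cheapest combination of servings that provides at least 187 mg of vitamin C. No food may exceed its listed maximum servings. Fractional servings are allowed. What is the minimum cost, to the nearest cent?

$3.12

Cost per mg of vitamin C: kale $0.0163, strawberries $0.0177, sweet potato $0.0214, spinach $0.0333, carrots $0.0833.
Take 3 servings of kale: +138.0 mg vitamin C for $2.25 (total $2.25, still need 49.0 mg).
Take 0.7538 servings of strawberries: +49.0 mg vitamin C for $0.87 (total $3.12, still need 0.0 mg).
Greedy by cheapest-per-mg is optimal for a single linear constraint, so the minimum cost is $3.12.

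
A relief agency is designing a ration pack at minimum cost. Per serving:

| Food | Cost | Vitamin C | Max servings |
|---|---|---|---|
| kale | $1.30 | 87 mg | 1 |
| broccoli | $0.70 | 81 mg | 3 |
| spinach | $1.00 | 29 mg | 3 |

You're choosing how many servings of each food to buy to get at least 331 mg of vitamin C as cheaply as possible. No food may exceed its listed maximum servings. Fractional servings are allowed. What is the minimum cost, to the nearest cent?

Cost per mg of vitamin C: broccoli $0.0086, kale $0.0149, spinach $0.0345.
Take 3 servings of broccoli: +243.0 mg vitamin C for $2.10 (total $2.10, still need 88.0 mg).
Take 1 serving of kale: +87.0 mg vitamin C for $1.30 (total $3.40, still need 1.0 mg).
Take 0.03448 servings of spinach: +1.0 mg vitamin C for $0.03 (total $3.43, still need 0.0 mg).
Filling from the cheapest source first is optimal under one linear minimum: $3.43.

$3.43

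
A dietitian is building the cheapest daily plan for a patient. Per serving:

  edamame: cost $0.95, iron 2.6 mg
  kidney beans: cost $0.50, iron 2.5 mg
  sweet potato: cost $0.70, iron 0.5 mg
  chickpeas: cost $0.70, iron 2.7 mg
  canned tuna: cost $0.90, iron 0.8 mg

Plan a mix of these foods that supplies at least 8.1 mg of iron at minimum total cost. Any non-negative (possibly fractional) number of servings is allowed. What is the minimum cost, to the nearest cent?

$1.62

Cost per mg of iron: kidney beans $0.2000, chickpeas $0.2593, edamame $0.3654, canned tuna $1.1250, sweet potato $1.4000.
With no serving limits, use only kidney beans: 8.1 mg / 2.5 mg = 3.24 servings × $0.50 = $1.62.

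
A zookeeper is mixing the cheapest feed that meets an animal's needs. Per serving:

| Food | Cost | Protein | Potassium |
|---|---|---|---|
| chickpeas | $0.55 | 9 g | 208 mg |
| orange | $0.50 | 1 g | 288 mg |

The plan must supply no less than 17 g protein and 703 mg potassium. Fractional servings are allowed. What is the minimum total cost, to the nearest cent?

$1.55

Check every corner: each single food scaled to meet both minima, and each pair solved so both constraints bind.
chickpeas only: max(17/9, 703/208) = 3.38 servings → $1.86.
orange only: max(17/1, 703/288) = 17 servings → $8.50.
chickpeas + orange with both tight: 1.759 servings and 1.171 servings → $1.55.
So the least-cost plan costs $1.55.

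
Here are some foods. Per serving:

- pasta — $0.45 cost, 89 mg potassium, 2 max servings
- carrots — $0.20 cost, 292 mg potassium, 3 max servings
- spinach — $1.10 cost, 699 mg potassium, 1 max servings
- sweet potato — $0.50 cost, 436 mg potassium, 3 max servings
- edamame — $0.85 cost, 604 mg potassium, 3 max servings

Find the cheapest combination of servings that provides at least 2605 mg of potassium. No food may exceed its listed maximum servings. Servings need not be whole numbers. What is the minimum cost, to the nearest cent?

$2.69

Cost per mg of potassium: carrots $0.0007, sweet potato $0.0011, edamame $0.0014, spinach $0.0016, pasta $0.0051.
Take 3 servings of carrots: +876.0 mg potassium for $0.60 (total $0.60, still need 1729.0 mg).
Take 3 servings of sweet potato: +1308.0 mg potassium for $1.50 (total $2.10, still need 421.0 mg).
Take 0.697 servings of edamame: +421.0 mg potassium for $0.59 (total $2.69, still need 0.0 mg).
Greedy by cheapest-per-mg is optimal for a single linear constraint, so the minimum cost is $2.69.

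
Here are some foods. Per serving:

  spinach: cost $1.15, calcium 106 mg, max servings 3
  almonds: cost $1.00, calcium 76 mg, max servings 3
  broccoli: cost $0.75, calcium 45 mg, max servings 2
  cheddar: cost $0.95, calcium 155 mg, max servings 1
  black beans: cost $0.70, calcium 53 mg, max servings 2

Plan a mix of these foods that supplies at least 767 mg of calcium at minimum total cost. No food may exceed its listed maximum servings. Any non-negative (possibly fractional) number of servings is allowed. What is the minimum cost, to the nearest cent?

Cost per mg of calcium: cheddar $0.0061, spinach $0.0108, almonds $0.0132, black beans $0.0132, broccoli $0.0167.
Take 1 serving of cheddar: +155.0 mg calcium for $0.95 (total $0.95, still need 612.0 mg).
Take 3 servings of spinach: +318.0 mg calcium for $3.45 (total $4.40, still need 294.0 mg).
Take 3 servings of almonds: +228.0 mg calcium for $3.00 (total $7.40, still need 66.0 mg).
Take 1.245 servings of black beans: +66.0 mg calcium for $0.87 (total $8.27, still need 0.0 mg).
Greedy by cheapest-per-mg is optimal for a single linear constraint, so the minimum cost is $8.27.

$8.27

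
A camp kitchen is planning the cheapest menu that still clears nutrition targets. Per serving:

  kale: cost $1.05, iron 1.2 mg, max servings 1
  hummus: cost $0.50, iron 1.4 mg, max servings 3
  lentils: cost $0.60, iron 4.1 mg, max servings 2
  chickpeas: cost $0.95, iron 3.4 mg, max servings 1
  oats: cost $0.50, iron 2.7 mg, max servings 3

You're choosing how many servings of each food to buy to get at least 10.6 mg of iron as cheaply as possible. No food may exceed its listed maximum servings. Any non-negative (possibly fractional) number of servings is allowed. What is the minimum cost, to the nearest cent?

Cost per mg of iron: lentils $0.1463, oats $0.1852, chickpeas $0.2794, hummus $0.3571, kale $0.8750.
Take 2 servings of lentils: +8.2 mg iron for $1.20 (total $1.20, still need 2.4 mg).
Take 0.8889 servings of oats: +2.4 mg iron for $0.44 (total $1.64, still need 0.0 mg).
Greedy by cheapest-per-mg is optimal for a single linear constraint, so the minimum cost is $1.64.

$1.64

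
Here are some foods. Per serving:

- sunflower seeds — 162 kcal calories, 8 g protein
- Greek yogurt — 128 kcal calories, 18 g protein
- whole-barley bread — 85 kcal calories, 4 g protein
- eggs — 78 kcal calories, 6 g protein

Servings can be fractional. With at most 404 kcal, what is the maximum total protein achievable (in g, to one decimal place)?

Protein per kcal: Greek yogurt 0.1406, eggs 0.07692, sunflower seeds 0.04938, whole-barley bread 0.04706.
With no serving limits, spend the whole calories allowance on Greek yogurt: 404 kcal / 128 kcal × 18 g = 56.8 g.

56.8 g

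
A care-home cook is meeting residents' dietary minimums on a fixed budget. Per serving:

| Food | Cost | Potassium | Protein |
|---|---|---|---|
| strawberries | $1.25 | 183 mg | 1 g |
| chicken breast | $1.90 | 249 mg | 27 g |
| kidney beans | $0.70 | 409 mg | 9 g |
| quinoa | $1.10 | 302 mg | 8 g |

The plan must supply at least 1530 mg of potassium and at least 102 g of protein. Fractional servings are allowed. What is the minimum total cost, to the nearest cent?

Two binding constraints pin down two serving amounts, so the optimal mix uses at most two foods. The candidates are each food alone (scaled to the tighter of potassium/protein) and each pair with both constraints tight.
strawberries only: max(1530/183, 102/1) = 102 servings → $127.50.
chicken breast only: max(1530/249, 102/27) = 6.145 servings → $11.67.
kidney beans only: max(1530/409, 102/9) = 11.33 servings → $7.93.
quinoa only: max(1530/302, 102/8) = 12.75 servings → $14.03.
strawberries + chicken breast with both tight: 3.391 servings and 3.652 servings → $11.18.
strawberries + kidney beans: intersection lies outside the first quadrant.
strawberries + quinoa with both targets exact would need a negative amount; discard.
chicken breast + kidney beans with both tight: 3.175 servings and 1.808 servings → $7.30.
chicken breast + quinoa with both tight: 3.013 servings and 2.582 servings → $8.56.
kidney beans + quinoa with both targets exact would need a negative amount; discard.
So the least-cost plan costs $7.30.

$7.30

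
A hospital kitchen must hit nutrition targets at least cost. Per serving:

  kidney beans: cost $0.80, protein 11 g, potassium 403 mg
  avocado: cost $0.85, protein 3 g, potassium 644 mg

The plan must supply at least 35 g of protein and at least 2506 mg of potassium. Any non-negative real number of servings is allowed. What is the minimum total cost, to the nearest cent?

$3.99

Two binding constraints pin down two serving amounts, so the optimal mix uses at most two foods. The candidates are each food alone (scaled to the tighter of protein/potassium) and each pair with both constraints tight.
kidney beans only: max(35/11, 2506/403) = 6.218 servings → $4.97.
avocado only: max(35/3, 2506/644) = 11.67 servings → $9.92.
kidney beans + avocado with both tight: 2.557 servings and 2.291 servings → $3.99.
So the least-cost plan costs $3.99.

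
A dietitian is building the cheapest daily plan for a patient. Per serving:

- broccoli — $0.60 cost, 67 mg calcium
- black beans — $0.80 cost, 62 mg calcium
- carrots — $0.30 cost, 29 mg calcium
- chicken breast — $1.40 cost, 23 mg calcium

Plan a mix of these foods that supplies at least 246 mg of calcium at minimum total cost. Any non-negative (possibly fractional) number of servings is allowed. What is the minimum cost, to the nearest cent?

Cost per mg of calcium: broccoli $0.0090, carrots $0.0103, black beans $0.0129, chicken breast $0.0609.
With no serving limits, use only broccoli: 246 mg / 67 mg = 3.672 servings × $0.60 = $2.20.

$2.20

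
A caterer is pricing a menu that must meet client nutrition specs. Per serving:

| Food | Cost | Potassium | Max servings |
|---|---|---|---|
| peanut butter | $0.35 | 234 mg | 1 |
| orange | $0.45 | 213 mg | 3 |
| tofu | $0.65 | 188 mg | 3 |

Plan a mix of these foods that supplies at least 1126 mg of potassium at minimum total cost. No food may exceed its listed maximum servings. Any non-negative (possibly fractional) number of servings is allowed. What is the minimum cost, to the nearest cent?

$2.57

Cost per mg of potassium: peanut butter $0.0015, orange $0.0021, tofu $0.0035.
Take 1 serving of peanut butter: +234.0 mg potassium for $0.35 (total $0.35, still need 892.0 mg).
Take 3 servings of orange: +639.0 mg potassium for $1.35 (total $1.70, still need 253.0 mg).
Take 1.346 servings of tofu: +253.0 mg potassium for $0.87 (total $2.57, still need 0.0 mg).
Filling from the cheapest source first is optimal under one linear minimum: $2.57.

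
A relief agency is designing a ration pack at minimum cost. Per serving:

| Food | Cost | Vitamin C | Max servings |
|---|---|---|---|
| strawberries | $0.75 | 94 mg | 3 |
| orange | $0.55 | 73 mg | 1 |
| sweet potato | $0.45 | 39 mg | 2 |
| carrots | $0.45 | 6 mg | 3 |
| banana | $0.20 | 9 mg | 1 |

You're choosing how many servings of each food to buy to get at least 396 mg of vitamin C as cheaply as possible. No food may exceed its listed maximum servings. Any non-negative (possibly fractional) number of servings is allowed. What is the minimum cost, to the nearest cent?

$3.27

Cost per mg of vitamin C: orange $0.0075, strawberries $0.0080, sweet potato $0.0115, banana $0.0222, carrots $0.0750.
Take 1 serving of orange: +73.0 mg vitamin C for $0.55 (total $0.55, still need 323.0 mg).
Take 3 servings of strawberries: +282.0 mg vitamin C for $2.25 (total $2.80, still need 41.0 mg).
Take 1.051 servings of sweet potato: +41.0 mg vitamin C for $0.47 (total $3.27, still need 0.0 mg).
Filling from the cheapest source first is optimal under one linear minimum: $3.27.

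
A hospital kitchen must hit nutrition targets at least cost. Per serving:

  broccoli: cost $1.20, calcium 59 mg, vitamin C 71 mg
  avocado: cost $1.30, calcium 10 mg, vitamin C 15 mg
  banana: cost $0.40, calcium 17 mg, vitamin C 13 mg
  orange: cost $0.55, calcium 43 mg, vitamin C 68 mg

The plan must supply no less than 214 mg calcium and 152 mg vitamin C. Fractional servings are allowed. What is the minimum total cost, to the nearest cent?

An LP optimum is at a vertex; with two nutrient constraints at most two foods are used. Check each candidate.
broccoli only: max(214/59, 152/71) = 3.627 servings → $4.35.
avocado only: max(214/10, 152/15) = 21.4 servings → $27.82.
banana only: max(214/17, 152/13) = 12.59 servings → $5.04.
orange only: max(214/43, 152/68) = 4.977 servings → $2.74.
broccoli + avocado: the both-tight solution has a negative serving — not a feasible corner.
broccoli + banana: intersection lies outside the first quadrant.
broccoli + orange: intersection lies outside the first quadrant.
avocado + banana with both targets exact would need a negative amount; discard.
avocado + orange: intersection lies outside the first quadrant.
banana + orange: intersection lies outside the first quadrant.
Cheapest feasible corner: $2.74.

$2.74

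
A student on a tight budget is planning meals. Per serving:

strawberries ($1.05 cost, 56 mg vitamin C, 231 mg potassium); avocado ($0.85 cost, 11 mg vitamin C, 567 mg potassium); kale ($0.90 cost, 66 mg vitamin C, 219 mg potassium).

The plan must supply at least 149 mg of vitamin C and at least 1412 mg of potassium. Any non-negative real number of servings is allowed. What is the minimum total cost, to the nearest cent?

The cheapest plan sits at a corner of the feasible region — with two constraints it uses at most two foods.
strawberries only: max(149/56, 1412/231) = 6.113 servings → $6.42.
avocado only: max(149/11, 1412/567) = 13.55 servings → $11.51.
kale only: max(149/66, 1412/219) = 6.447 servings → $5.80.
strawberries + avocado with both tight: 2.36 servings and 1.529 servings → $3.78.
strawberries + kale: intersection lies outside the first quadrant.
avocado + kale with both tight: 1.73 servings and 1.969 servings → $3.24.
The minimum over all feasible corners is $3.24.

$3.24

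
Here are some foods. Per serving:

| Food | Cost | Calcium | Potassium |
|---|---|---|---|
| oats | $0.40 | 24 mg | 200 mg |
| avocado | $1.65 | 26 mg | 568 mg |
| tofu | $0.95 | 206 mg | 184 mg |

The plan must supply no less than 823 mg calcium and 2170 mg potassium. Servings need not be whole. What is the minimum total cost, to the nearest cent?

$6.12

oats only: max(823/24, 2170/200) = 34.29 servings → $13.72.
avocado only: max(823/26, 2170/568) = 31.65 servings → $52.23.
tofu only: max(823/206, 2170/184) = 11.79 servings → $11.20.
oats + avocado: intersection lies outside the first quadrant.
oats + tofu with both tight: 8.036 servings and 3.059 servings → $6.12.
avocado + tofu with both tight: 2.634 servings and 3.663 servings → $7.83.
Cheapest feasible corner: $6.12.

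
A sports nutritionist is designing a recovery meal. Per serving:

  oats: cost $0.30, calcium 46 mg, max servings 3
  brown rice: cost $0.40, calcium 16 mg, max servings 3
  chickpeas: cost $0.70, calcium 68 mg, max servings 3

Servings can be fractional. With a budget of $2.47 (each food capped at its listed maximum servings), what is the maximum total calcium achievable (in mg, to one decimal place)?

Calcium per dollar: oats 153.3, chickpeas 97.14, brown rice 40.
Take 3 servings of oats: spends $0.90, +138.0 mg calcium (running total 138.0 mg).
Take 2.243 servings of chickpeas: spends $1.57, +152.5 mg calcium (running total 290.5 mg).
Greedy by best ratio exhausts the cost allowance optimally: 290.5 mg.

290.5 mg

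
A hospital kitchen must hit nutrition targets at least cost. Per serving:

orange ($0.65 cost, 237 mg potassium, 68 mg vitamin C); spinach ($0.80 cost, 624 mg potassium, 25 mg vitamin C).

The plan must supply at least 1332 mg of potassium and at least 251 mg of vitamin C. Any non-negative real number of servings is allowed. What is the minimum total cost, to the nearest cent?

$2.88

orange only: max(1332/237, 251/68) = 5.62 servings → $3.65.
spinach only: max(1332/624, 251/25) = 10.04 servings → $8.03.
orange + spinach with both tight: 3.378 servings and 0.8516 servings → $2.88.
The minimum over all feasible corners is $2.88.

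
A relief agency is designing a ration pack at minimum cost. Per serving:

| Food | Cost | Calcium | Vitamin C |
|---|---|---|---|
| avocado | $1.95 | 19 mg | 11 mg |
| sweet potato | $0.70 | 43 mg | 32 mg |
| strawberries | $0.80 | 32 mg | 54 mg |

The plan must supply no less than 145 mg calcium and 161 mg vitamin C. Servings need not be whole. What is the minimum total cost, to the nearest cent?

$2.85

The cheapest plan sits at a corner of the feasible region — with two constraints it uses at most two foods.
avocado only: max(145/19, 161/11) = 14.64 servings → $28.54.
sweet potato only: max(145/43, 161/32) = 5.031 servings → $3.52.
strawberries only: max(145/32, 161/54) = 4.531 servings → $3.62.
avocado + sweet potato: intersection lies outside the first quadrant.
avocado + strawberries with both tight: 3.973 servings and 2.172 servings → $9.49.
sweet potato + strawberries with both tight: 2.063 servings and 1.759 servings → $2.85.
The minimum over all feasible corners is $2.85.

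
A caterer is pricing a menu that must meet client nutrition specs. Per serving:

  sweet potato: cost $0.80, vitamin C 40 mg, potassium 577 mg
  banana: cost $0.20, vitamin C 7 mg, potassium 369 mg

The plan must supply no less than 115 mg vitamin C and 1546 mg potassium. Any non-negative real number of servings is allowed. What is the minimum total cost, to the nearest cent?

sweet potato only: max(115/40, 1546/577) = 2.875 servings → $2.30.
banana only: max(115/7, 1546/369) = 16.43 servings → $3.29.
sweet potato + banana: the both-tight solution has a negative serving — not a feasible corner.
The minimum over all feasible corners is $2.30.

$2.30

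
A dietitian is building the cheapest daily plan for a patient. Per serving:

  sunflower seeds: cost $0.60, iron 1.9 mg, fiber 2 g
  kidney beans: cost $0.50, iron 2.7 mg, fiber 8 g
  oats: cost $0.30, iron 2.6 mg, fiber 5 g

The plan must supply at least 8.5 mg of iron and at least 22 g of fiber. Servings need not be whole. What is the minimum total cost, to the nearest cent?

sunflower seeds only: max(8.5/1.9, 22/2) = 11 servings → $6.60.
kidney beans only: max(8.5/2.7, 22/8) = 3.148 servings → $1.57.
oats only: max(8.5/2.6, 22/5) = 4.4 servings → $1.32.
sunflower seeds + kidney beans with both tight: 0.8776 servings and 2.531 servings → $1.79.
sunflower seeds + oats: the both-tight solution has a negative serving — not a feasible corner.
kidney beans + oats with both tight: 2.014 servings and 1.178 servings → $1.36.
Cheapest feasible corner: $1.32.

$1.32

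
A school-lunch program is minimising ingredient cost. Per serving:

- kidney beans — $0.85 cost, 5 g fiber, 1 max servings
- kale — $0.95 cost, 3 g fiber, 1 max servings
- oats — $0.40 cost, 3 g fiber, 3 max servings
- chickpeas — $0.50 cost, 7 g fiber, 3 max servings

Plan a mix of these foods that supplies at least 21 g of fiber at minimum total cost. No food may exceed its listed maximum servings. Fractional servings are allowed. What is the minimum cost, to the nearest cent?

$1.50

Cost per g of fiber: chickpeas $0.0714, oats $0.1333, kidney beans $0.1700, kale $0.3167.
Take 3 servings of chickpeas: +21.0 g fiber for $1.50 (total $1.50, still need 0.0 g).
Greedy by cheapest-per-g is optimal for a single linear constraint, so the minimum cost is $1.50.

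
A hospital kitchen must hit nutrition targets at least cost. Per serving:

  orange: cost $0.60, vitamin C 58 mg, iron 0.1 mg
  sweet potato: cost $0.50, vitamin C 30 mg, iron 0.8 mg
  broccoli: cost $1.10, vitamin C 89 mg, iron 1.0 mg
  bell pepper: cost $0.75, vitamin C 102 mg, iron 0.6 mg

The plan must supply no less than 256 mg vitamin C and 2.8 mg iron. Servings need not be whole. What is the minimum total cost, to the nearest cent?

At the optimum either one food covers both requirements or two foods hit both targets exactly; no other combination can be cheaper.
orange only: max(256/58, 2.8/0.1) = 28 servings → $16.80.
sweet potato only: max(256/30, 2.8/0.8) = 8.533 servings → $4.27.
broccoli only: max(256/89, 2.8/1.0) = 2.876 servings → $3.16.
bell pepper only: max(256/102, 2.8/0.6) = 4.667 servings → $3.50.
orange + sweet potato with both tight: 2.783 servings and 3.152 servings → $3.25.
orange + broccoli with both tight: 0.1385 servings and 2.786 servings → $3.15.
orange + bell pepper: intersection lies outside the first quadrant.
sweet potato + broccoli: intersection lies outside the first quadrant.
sweet potato + bell pepper with both tight: 2.075 servings and 1.899 servings → $2.46.
broccoli + bell pepper with both tight: 2.716 servings and 0.1399 servings → $3.09.
So the least-cost plan costs $2.46.

$2.46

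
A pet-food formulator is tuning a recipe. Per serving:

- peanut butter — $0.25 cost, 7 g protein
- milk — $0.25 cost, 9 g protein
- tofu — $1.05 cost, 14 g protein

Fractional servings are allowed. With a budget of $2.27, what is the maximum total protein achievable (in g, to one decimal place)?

Protein per dollar: milk 36, peanut butter 28, tofu 13.33.
With no serving limits, spend the whole cost allowance on milk: $2.27 / $0.25 × 9 g = 81.7 g.

81.7 g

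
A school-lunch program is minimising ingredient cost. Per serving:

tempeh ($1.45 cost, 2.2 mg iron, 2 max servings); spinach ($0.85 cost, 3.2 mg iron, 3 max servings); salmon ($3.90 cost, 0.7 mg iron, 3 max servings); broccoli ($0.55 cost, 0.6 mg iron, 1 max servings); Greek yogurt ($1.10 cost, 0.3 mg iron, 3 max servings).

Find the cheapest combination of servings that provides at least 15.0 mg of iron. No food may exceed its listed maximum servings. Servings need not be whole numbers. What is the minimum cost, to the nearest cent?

Cost per mg of iron: spinach $0.2656, tempeh $0.6591, broccoli $0.9167, Greek yogurt $3.6667, salmon $5.5714.
Take 3 servings of spinach: +9.6 mg iron for $2.55 (total $2.55, still need 5.4 mg).
Take 2 servings of tempeh: +4.4 mg iron for $2.90 (total $5.45, still need 1.0 mg).
Take 1 serving of broccoli: +0.6 mg iron for $0.55 (total $6.00, still need 0.4 mg).
Take 1.333 servings of Greek yogurt: +0.4 mg iron for $1.47 (total $7.47, still need 0.0 mg).
Filling from the cheapest source first is optimal under one linear minimum: $7.47.

$7.47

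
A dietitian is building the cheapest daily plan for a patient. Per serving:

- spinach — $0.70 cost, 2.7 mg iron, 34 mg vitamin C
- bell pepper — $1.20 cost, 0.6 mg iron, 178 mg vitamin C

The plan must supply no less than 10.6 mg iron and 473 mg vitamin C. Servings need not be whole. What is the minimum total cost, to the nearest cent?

With two linear requirements the optimum uses one or two foods; enumerate the corners.
spinach only: max(10.6/2.7, 473/34) = 13.91 servings → $9.74.
bell pepper only: max(10.6/0.6, 473/178) = 17.67 servings → $21.20.
spinach + bell pepper with both tight: 3.483 servings and 1.992 servings → $4.83.
The minimum over all feasible corners is $4.83.

$4.83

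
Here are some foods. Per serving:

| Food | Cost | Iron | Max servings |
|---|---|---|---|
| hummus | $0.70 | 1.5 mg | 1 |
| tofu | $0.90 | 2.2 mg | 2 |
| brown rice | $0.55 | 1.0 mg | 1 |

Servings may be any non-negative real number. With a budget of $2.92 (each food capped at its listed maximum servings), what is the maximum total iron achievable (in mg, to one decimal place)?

Iron per dollar: tofu 2.444, hummus 2.143, brown rice 1.818.
Take 2 servings of tofu: spends $1.80, +4.4 mg iron (running total 4.4 mg).
Take 1 serving of hummus: spends $0.70, +1.5 mg iron (running total 5.9 mg).
Take 0.7636 servings of brown rice: spends $0.42, +0.8 mg iron (running total 6.7 mg).
Filling greedily by iron-per-dollar is optimal for one linear limit, giving 6.7 mg.

6.7 mg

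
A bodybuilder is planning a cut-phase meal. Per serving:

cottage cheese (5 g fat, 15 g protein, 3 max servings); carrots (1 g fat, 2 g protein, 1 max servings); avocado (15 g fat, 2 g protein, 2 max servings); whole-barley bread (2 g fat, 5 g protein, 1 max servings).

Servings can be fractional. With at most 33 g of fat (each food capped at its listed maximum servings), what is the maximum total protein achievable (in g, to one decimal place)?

54.0 g

Protein per g fat: cottage cheese 3, whole-barley bread 2.5, carrots 2, avocado 0.1333.
Take 3 servings of cottage cheese: uses 15 g fat, +45.0 g protein (running total 45.0 g).
Take 1 serving of whole-barley bread: uses 2 g fat, +5.0 g protein (running total 50.0 g).
Take 1 serving of carrots: uses 1 g fat, +2.0 g protein (running total 52.0 g).
Take 1 serving of avocado: uses 15 g fat, +2.0 g protein (running total 54.0 g).
Greedy by best ratio exhausts the fat allowance optimally: 54.0 g.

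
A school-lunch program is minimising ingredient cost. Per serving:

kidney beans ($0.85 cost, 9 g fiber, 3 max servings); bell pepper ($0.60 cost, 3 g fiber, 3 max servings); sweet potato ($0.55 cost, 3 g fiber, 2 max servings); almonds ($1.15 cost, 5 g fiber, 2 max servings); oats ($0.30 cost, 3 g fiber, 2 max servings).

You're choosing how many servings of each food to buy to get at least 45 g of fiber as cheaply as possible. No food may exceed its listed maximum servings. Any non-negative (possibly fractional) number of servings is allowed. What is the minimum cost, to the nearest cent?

Cost per g of fiber: kidney beans $0.0944, oats $0.1000, sweet potato $0.1833, bell pepper $0.2000, almonds $0.2300.
Take 3 servings of kidney beans: +27.0 g fiber for $2.55 (total $2.55, still need 18.0 g).
Take 2 servings of oats: +6.0 g fiber for $0.60 (total $3.15, still need 12.0 g).
Take 2 servings of sweet potato: +6.0 g fiber for $1.10 (total $4.25, still need 6.0 g).
Take 2 servings of bell pepper: +6.0 g fiber for $1.20 (total $5.45, still need 0.0 g).
Filling from the cheapest source first is optimal under one linear minimum: $5.45.

$5.45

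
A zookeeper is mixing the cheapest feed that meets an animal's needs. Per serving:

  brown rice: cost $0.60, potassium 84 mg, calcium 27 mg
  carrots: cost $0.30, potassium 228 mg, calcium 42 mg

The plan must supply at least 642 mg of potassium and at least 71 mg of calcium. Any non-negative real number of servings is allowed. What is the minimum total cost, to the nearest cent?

At the optimum either one food covers both requirements or two foods hit both targets exactly; no other combination can be cheaper.
brown rice only: max(642/84, 71/27) = 7.643 servings → $4.59.
carrots only: max(642/228, 71/42) = 2.816 servings → $0.84.
brown rice + carrots: intersection lies outside the first quadrant.
Cheapest feasible corner: $0.84.

$0.84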